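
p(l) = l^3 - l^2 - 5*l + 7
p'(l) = 3*l^2 - 2*l - 5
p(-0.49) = 9.09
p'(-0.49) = -3.30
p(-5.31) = -144.37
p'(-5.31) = 90.21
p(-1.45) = 9.10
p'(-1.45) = 4.21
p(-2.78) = -8.31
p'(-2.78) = 23.75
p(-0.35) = 8.58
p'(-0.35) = -3.93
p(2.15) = 1.57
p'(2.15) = 4.57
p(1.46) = 0.68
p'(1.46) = -1.53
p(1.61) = 0.53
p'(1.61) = -0.44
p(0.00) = 7.00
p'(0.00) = -5.00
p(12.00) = 1531.00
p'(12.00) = 403.00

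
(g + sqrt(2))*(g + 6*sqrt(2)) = g^2 + 7*sqrt(2)*g + 12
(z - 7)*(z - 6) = z^2 - 13*z + 42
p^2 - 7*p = p*(p - 7)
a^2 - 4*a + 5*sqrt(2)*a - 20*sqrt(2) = (a - 4)*(a + 5*sqrt(2))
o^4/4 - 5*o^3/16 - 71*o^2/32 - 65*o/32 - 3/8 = (o/4 + 1/4)*(o - 4)*(o + 1/4)*(o + 3/2)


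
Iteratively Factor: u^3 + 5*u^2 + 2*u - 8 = (u + 2)*(u^2 + 3*u - 4) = (u - 1)*(u + 2)*(u + 4)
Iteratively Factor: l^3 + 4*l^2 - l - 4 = (l - 1)*(l^2 + 5*l + 4) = (l - 1)*(l + 1)*(l + 4)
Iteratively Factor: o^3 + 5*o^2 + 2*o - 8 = (o + 2)*(o^2 + 3*o - 4) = (o + 2)*(o + 4)*(o - 1)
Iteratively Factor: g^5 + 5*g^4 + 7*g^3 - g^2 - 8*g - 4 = (g + 2)*(g^4 + 3*g^3 + g^2 - 3*g - 2) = (g + 1)*(g + 2)*(g^3 + 2*g^2 - g - 2) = (g + 1)*(g + 2)^2*(g^2 - 1) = (g - 1)*(g + 1)*(g + 2)^2*(g + 1)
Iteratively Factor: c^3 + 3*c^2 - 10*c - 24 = (c + 2)*(c^2 + c - 12) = (c - 3)*(c + 2)*(c + 4)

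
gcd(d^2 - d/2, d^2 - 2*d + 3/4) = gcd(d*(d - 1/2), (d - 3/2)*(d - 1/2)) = d - 1/2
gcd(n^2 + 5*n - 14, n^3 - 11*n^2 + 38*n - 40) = n - 2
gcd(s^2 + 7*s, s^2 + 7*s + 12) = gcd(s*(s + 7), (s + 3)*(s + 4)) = 1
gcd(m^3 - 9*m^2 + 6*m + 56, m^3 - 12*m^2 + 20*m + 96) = m + 2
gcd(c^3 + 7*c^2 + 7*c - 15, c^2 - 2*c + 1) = c - 1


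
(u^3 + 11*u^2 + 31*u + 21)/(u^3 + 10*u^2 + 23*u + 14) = (u + 3)/(u + 2)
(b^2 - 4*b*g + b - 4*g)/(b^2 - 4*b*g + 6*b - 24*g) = (b + 1)/(b + 6)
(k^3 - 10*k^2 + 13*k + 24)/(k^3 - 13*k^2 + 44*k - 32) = (k^2 - 2*k - 3)/(k^2 - 5*k + 4)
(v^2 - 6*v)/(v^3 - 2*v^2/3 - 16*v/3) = 3*(6 - v)/(-3*v^2 + 2*v + 16)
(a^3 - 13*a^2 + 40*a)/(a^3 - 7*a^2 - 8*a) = (a - 5)/(a + 1)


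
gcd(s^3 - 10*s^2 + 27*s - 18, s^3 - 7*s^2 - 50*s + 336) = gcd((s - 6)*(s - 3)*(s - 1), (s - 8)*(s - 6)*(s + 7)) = s - 6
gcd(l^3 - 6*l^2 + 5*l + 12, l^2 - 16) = l - 4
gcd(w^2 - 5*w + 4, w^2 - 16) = w - 4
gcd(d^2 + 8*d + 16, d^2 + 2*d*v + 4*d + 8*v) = d + 4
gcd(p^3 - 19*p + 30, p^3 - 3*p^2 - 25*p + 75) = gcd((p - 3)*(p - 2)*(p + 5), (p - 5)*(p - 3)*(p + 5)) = p^2 + 2*p - 15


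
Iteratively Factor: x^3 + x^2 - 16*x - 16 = (x + 4)*(x^2 - 3*x - 4) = (x + 1)*(x + 4)*(x - 4)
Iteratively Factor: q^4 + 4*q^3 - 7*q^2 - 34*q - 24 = (q + 4)*(q^3 - 7*q - 6) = (q + 2)*(q + 4)*(q^2 - 2*q - 3) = (q - 3)*(q + 2)*(q + 4)*(q + 1)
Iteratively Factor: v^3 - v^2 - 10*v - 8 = (v + 1)*(v^2 - 2*v - 8) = (v - 4)*(v + 1)*(v + 2)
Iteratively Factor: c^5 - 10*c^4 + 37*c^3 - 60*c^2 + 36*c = (c - 2)*(c^4 - 8*c^3 + 21*c^2 - 18*c) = c*(c - 2)*(c^3 - 8*c^2 + 21*c - 18) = c*(c - 3)*(c - 2)*(c^2 - 5*c + 6) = c*(c - 3)^2*(c - 2)*(c - 2)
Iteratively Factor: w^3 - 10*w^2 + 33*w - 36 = (w - 3)*(w^2 - 7*w + 12) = (w - 3)^2*(w - 4)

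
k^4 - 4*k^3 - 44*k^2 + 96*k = k*(k - 8)*(k - 2)*(k + 6)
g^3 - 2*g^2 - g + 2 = (g - 2)*(g - 1)*(g + 1)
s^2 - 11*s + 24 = (s - 8)*(s - 3)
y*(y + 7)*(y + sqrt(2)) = y^3 + sqrt(2)*y^2 + 7*y^2 + 7*sqrt(2)*y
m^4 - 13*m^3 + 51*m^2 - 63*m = m*(m - 7)*(m - 3)^2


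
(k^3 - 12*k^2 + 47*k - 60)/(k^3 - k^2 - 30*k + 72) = (k - 5)/(k + 6)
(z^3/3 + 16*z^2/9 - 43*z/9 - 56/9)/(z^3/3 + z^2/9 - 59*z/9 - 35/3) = (3*z^3 + 16*z^2 - 43*z - 56)/(3*z^3 + z^2 - 59*z - 105)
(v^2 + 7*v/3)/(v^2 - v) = (v + 7/3)/(v - 1)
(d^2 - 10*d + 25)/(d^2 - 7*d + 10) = (d - 5)/(d - 2)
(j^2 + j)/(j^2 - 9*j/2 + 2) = 2*j*(j + 1)/(2*j^2 - 9*j + 4)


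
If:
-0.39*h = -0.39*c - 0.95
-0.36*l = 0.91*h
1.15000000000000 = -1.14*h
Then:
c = -3.44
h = -1.01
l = 2.55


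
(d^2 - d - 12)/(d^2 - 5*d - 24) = (d - 4)/(d - 8)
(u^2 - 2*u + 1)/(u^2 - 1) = (u - 1)/(u + 1)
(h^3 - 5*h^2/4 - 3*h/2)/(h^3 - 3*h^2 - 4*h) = (-4*h^2 + 5*h + 6)/(4*(-h^2 + 3*h + 4))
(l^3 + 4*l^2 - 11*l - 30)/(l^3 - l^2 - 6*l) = (l + 5)/l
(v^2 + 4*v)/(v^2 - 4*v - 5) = v*(v + 4)/(v^2 - 4*v - 5)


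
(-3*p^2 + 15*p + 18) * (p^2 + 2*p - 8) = -3*p^4 + 9*p^3 + 72*p^2 - 84*p - 144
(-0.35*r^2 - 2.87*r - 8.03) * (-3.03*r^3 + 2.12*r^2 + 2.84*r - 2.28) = 1.0605*r^5 + 7.9541*r^4 + 17.2525*r^3 - 24.3764*r^2 - 16.2616*r + 18.3084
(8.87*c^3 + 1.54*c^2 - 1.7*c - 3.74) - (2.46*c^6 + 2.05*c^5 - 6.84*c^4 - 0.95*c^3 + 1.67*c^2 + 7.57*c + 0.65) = -2.46*c^6 - 2.05*c^5 + 6.84*c^4 + 9.82*c^3 - 0.13*c^2 - 9.27*c - 4.39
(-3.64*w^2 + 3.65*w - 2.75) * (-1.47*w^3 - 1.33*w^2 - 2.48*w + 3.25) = 5.3508*w^5 - 0.524299999999999*w^4 + 8.2152*w^3 - 17.2245*w^2 + 18.6825*w - 8.9375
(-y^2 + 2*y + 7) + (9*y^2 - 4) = 8*y^2 + 2*y + 3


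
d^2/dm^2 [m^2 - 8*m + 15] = 2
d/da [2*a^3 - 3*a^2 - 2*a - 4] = 6*a^2 - 6*a - 2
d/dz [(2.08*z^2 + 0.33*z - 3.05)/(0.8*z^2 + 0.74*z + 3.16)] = (1.2752*z^2 + 18.0256*z + 3.2998)/(0.64*z^4 + 1.184*z^3 + 5.6036*z^2 + 4.6768*z + 9.9856)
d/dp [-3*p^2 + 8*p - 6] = 8 - 6*p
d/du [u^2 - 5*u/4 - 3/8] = 2*u - 5/4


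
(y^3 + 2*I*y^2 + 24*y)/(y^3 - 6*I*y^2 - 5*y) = (y^2 + 2*I*y + 24)/(y^2 - 6*I*y - 5)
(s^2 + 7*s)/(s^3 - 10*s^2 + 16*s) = (s + 7)/(s^2 - 10*s + 16)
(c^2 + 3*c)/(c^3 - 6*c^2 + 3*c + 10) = c*(c + 3)/(c^3 - 6*c^2 + 3*c + 10)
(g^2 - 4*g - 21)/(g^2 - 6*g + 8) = (g^2 - 4*g - 21)/(g^2 - 6*g + 8)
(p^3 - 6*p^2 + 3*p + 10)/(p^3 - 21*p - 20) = (p - 2)/(p + 4)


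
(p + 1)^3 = p^3 + 3*p^2 + 3*p + 1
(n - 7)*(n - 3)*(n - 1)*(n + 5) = n^4 - 6*n^3 - 24*n^2 + 134*n - 105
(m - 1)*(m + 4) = m^2 + 3*m - 4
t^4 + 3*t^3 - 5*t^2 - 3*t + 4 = (t - 1)^2*(t + 1)*(t + 4)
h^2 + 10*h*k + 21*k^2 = (h + 3*k)*(h + 7*k)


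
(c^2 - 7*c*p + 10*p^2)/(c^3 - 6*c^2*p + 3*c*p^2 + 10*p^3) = 1/(c + p)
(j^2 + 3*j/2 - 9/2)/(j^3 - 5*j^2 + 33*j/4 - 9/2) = 2*(j + 3)/(2*j^2 - 7*j + 6)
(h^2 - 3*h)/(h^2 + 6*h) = (h - 3)/(h + 6)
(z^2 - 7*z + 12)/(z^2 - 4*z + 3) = (z - 4)/(z - 1)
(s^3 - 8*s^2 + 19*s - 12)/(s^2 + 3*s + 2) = (s^3 - 8*s^2 + 19*s - 12)/(s^2 + 3*s + 2)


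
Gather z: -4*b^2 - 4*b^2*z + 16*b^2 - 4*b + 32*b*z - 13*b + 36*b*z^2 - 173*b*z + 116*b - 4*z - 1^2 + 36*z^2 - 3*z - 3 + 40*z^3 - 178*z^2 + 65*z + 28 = 12*b^2 + 99*b + 40*z^3 + z^2*(36*b - 142) + z*(-4*b^2 - 141*b + 58) + 24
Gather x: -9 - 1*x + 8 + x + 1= 0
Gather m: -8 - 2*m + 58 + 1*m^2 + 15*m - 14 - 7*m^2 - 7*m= -6*m^2 + 6*m + 36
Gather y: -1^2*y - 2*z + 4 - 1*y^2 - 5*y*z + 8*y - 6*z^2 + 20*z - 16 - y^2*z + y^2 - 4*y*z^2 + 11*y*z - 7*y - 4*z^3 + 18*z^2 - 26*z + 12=-y^2*z + y*(-4*z^2 + 6*z) - 4*z^3 + 12*z^2 - 8*z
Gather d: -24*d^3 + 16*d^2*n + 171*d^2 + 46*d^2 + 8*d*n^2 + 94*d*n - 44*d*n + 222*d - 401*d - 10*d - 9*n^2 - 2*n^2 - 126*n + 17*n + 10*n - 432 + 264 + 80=-24*d^3 + d^2*(16*n + 217) + d*(8*n^2 + 50*n - 189) - 11*n^2 - 99*n - 88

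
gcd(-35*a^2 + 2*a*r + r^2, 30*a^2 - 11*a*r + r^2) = -5*a + r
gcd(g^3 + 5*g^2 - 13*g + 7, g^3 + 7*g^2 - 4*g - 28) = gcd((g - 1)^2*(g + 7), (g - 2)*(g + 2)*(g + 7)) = g + 7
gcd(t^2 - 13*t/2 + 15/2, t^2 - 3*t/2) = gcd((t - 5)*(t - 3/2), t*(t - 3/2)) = t - 3/2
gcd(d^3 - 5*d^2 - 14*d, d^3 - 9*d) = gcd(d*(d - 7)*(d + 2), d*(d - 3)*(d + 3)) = d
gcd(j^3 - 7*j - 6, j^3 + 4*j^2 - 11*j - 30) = j^2 - j - 6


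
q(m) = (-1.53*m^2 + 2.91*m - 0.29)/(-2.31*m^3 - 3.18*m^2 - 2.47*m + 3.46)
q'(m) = (2.91 - 3.06*m)/(-2.31*m^3 - 3.18*m^2 - 2.47*m + 3.46) + (-1.53*m^2 + 2.91*m - 0.29)*(6.93*m^2 + 6.36*m + 2.47)/(-2.31*m^3 - 3.18*m^2 - 2.47*m + 3.46)^2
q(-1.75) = -0.97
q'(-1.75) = -0.37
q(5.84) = 0.06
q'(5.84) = -0.00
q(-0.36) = -0.38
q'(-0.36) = 0.89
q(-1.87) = -0.92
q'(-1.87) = -0.41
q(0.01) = -0.08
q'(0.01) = 0.78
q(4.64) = 0.06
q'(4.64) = -0.00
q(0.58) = 1.74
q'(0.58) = 31.41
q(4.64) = 0.06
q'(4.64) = -0.00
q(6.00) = 0.06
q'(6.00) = -0.00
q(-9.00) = -0.10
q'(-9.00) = -0.02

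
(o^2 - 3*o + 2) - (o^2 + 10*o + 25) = -13*o - 23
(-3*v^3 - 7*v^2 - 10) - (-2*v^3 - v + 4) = -v^3 - 7*v^2 + v - 14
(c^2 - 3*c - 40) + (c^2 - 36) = 2*c^2 - 3*c - 76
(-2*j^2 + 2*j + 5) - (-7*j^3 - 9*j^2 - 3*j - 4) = 7*j^3 + 7*j^2 + 5*j + 9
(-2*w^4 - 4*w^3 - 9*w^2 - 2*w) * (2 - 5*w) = 10*w^5 + 16*w^4 + 37*w^3 - 8*w^2 - 4*w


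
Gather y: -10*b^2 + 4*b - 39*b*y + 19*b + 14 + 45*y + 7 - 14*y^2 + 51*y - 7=-10*b^2 + 23*b - 14*y^2 + y*(96 - 39*b) + 14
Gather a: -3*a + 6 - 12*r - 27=-3*a - 12*r - 21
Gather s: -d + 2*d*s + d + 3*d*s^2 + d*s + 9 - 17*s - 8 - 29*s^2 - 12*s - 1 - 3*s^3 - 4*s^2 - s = -3*s^3 + s^2*(3*d - 33) + s*(3*d - 30)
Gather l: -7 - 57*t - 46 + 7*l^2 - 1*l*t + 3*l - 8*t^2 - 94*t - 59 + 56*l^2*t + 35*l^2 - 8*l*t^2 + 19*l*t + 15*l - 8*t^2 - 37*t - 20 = l^2*(56*t + 42) + l*(-8*t^2 + 18*t + 18) - 16*t^2 - 188*t - 132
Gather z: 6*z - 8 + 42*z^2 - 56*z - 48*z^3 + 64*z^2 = -48*z^3 + 106*z^2 - 50*z - 8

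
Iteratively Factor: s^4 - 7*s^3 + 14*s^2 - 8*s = (s - 4)*(s^3 - 3*s^2 + 2*s) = (s - 4)*(s - 2)*(s^2 - s) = (s - 4)*(s - 2)*(s - 1)*(s)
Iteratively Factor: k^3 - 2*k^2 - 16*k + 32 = (k + 4)*(k^2 - 6*k + 8) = (k - 4)*(k + 4)*(k - 2)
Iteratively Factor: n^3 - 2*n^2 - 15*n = (n + 3)*(n^2 - 5*n) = (n - 5)*(n + 3)*(n)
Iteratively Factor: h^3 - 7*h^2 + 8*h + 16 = (h - 4)*(h^2 - 3*h - 4) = (h - 4)^2*(h + 1)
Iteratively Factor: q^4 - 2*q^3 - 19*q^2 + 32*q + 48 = (q - 3)*(q^3 + q^2 - 16*q - 16) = (q - 3)*(q + 4)*(q^2 - 3*q - 4) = (q - 3)*(q + 1)*(q + 4)*(q - 4)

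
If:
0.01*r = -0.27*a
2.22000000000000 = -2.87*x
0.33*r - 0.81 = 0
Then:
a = -0.09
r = 2.45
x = -0.77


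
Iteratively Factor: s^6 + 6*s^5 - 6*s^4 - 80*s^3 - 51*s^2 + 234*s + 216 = (s + 1)*(s^5 + 5*s^4 - 11*s^3 - 69*s^2 + 18*s + 216) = (s + 1)*(s + 4)*(s^4 + s^3 - 15*s^2 - 9*s + 54) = (s + 1)*(s + 3)*(s + 4)*(s^3 - 2*s^2 - 9*s + 18) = (s - 2)*(s + 1)*(s + 3)*(s + 4)*(s^2 - 9) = (s - 3)*(s - 2)*(s + 1)*(s + 3)*(s + 4)*(s + 3)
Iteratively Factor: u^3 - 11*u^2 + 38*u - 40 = (u - 2)*(u^2 - 9*u + 20) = (u - 5)*(u - 2)*(u - 4)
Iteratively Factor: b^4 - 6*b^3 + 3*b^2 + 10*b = (b)*(b^3 - 6*b^2 + 3*b + 10) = b*(b - 5)*(b^2 - b - 2) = b*(b - 5)*(b - 2)*(b + 1)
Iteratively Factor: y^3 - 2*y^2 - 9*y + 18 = (y - 2)*(y^2 - 9) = (y - 2)*(y + 3)*(y - 3)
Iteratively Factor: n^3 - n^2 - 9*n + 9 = (n - 3)*(n^2 + 2*n - 3) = (n - 3)*(n + 3)*(n - 1)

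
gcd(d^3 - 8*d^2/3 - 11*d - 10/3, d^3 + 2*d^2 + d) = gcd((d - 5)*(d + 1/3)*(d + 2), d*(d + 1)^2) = 1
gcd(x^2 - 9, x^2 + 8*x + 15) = x + 3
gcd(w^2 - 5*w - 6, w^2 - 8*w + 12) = w - 6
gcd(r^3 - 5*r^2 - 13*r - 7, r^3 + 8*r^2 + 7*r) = r + 1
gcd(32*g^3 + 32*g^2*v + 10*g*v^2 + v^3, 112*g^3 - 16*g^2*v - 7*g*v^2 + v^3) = 4*g + v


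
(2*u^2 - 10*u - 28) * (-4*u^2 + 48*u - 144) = -8*u^4 + 136*u^3 - 656*u^2 + 96*u + 4032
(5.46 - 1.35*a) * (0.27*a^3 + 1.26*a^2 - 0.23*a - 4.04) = -0.3645*a^4 - 0.2268*a^3 + 7.1901*a^2 + 4.1982*a - 22.0584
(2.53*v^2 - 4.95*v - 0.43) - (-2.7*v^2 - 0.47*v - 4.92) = 5.23*v^2 - 4.48*v + 4.49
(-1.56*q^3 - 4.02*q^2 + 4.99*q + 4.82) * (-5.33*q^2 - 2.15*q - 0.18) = 8.3148*q^5 + 24.7806*q^4 - 17.6729*q^3 - 35.6955*q^2 - 11.2612*q - 0.8676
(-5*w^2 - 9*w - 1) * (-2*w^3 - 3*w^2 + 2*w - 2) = 10*w^5 + 33*w^4 + 19*w^3 - 5*w^2 + 16*w + 2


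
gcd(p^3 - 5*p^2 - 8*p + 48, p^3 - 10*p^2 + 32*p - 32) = p^2 - 8*p + 16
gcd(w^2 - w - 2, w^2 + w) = w + 1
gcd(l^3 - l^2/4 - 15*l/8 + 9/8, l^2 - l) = l - 1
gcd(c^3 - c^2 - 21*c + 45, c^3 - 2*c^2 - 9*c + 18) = c - 3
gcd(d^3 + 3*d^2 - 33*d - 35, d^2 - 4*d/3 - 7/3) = d + 1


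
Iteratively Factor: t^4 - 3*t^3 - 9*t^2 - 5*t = (t)*(t^3 - 3*t^2 - 9*t - 5) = t*(t + 1)*(t^2 - 4*t - 5) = t*(t + 1)^2*(t - 5)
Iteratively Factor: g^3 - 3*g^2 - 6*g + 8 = (g + 2)*(g^2 - 5*g + 4) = (g - 4)*(g + 2)*(g - 1)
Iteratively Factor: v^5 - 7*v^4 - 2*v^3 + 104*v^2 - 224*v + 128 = (v + 4)*(v^4 - 11*v^3 + 42*v^2 - 64*v + 32) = (v - 1)*(v + 4)*(v^3 - 10*v^2 + 32*v - 32) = (v - 4)*(v - 1)*(v + 4)*(v^2 - 6*v + 8) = (v - 4)*(v - 2)*(v - 1)*(v + 4)*(v - 4)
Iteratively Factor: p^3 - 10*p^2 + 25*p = (p)*(p^2 - 10*p + 25) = p*(p - 5)*(p - 5)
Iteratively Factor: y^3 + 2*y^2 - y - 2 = (y + 2)*(y^2 - 1) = (y - 1)*(y + 2)*(y + 1)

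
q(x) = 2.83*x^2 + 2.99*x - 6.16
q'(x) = 5.66*x + 2.99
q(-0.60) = -6.94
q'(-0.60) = -0.41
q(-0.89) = -6.58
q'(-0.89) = -2.05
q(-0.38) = -6.89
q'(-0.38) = 0.84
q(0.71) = -2.61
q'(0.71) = 7.01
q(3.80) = 46.07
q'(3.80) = 24.50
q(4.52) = 65.17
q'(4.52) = 28.57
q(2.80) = 24.40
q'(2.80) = 18.84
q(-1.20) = -5.67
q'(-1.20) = -3.80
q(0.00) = -6.16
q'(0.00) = 2.99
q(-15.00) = 585.74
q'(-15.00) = -81.91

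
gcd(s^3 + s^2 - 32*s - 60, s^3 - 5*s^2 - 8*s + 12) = s^2 - 4*s - 12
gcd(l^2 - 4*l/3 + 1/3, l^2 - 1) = l - 1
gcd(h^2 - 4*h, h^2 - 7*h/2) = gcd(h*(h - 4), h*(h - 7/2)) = h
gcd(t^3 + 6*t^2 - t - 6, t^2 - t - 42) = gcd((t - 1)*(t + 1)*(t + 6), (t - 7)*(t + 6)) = t + 6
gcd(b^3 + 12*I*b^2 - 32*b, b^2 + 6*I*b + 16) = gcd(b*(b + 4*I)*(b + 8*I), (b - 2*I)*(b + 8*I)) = b + 8*I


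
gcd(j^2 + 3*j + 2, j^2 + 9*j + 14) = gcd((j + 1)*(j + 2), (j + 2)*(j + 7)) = j + 2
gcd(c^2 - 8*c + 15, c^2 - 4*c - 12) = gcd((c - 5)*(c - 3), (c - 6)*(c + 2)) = 1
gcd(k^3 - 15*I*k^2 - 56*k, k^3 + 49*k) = k^2 - 7*I*k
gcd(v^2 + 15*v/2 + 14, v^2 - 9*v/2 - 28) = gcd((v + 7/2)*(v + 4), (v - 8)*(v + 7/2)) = v + 7/2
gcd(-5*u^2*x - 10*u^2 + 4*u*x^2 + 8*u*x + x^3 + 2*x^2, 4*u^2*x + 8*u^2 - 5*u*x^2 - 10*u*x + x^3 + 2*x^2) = -u*x - 2*u + x^2 + 2*x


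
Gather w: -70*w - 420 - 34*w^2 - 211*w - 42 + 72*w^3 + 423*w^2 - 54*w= 72*w^3 + 389*w^2 - 335*w - 462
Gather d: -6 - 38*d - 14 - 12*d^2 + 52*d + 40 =-12*d^2 + 14*d + 20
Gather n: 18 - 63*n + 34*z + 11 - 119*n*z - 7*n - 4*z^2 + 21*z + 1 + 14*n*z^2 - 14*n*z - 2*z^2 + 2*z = n*(14*z^2 - 133*z - 70) - 6*z^2 + 57*z + 30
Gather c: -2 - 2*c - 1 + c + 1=-c - 2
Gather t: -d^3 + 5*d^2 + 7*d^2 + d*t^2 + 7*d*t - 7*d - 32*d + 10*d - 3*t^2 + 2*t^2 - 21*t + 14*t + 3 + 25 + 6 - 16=-d^3 + 12*d^2 - 29*d + t^2*(d - 1) + t*(7*d - 7) + 18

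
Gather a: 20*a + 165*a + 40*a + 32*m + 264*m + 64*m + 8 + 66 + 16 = 225*a + 360*m + 90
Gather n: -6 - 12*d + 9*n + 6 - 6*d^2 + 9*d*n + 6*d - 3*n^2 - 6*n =-6*d^2 - 6*d - 3*n^2 + n*(9*d + 3)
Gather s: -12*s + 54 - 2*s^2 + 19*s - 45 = -2*s^2 + 7*s + 9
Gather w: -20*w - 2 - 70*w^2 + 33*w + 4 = -70*w^2 + 13*w + 2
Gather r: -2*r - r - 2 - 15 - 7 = -3*r - 24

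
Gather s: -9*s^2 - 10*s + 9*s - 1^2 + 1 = -9*s^2 - s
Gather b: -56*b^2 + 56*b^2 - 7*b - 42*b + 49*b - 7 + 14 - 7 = 0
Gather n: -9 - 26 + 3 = -32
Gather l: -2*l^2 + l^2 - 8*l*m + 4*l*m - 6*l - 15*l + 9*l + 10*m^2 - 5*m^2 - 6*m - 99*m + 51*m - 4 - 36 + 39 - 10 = -l^2 + l*(-4*m - 12) + 5*m^2 - 54*m - 11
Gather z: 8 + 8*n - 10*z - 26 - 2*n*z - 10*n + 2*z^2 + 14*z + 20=-2*n + 2*z^2 + z*(4 - 2*n) + 2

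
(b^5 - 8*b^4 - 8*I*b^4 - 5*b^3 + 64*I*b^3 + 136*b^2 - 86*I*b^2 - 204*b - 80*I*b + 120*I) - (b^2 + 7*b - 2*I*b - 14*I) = b^5 - 8*b^4 - 8*I*b^4 - 5*b^3 + 64*I*b^3 + 135*b^2 - 86*I*b^2 - 211*b - 78*I*b + 134*I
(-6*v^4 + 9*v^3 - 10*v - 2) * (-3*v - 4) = 18*v^5 - 3*v^4 - 36*v^3 + 30*v^2 + 46*v + 8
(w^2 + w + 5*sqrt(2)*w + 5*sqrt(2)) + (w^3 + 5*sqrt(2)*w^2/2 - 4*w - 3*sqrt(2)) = w^3 + w^2 + 5*sqrt(2)*w^2/2 - 3*w + 5*sqrt(2)*w + 2*sqrt(2)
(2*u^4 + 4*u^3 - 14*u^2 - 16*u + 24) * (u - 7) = 2*u^5 - 10*u^4 - 42*u^3 + 82*u^2 + 136*u - 168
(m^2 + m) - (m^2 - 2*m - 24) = 3*m + 24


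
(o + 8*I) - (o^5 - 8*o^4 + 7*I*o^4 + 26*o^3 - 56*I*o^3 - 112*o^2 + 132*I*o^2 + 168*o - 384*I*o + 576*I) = -o^5 + 8*o^4 - 7*I*o^4 - 26*o^3 + 56*I*o^3 + 112*o^2 - 132*I*o^2 - 167*o + 384*I*o - 568*I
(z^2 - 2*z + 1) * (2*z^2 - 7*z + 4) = 2*z^4 - 11*z^3 + 20*z^2 - 15*z + 4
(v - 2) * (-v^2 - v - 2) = -v^3 + v^2 + 4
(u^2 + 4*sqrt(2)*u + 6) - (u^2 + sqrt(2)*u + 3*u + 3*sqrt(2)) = -3*u + 3*sqrt(2)*u - 3*sqrt(2) + 6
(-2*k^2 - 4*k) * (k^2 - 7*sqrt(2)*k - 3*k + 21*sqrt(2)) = -2*k^4 + 2*k^3 + 14*sqrt(2)*k^3 - 14*sqrt(2)*k^2 + 12*k^2 - 84*sqrt(2)*k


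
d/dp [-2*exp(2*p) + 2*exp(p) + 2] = (2 - 4*exp(p))*exp(p)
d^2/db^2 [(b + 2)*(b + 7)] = 2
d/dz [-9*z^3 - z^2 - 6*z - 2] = -27*z^2 - 2*z - 6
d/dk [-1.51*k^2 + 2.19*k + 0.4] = 2.19 - 3.02*k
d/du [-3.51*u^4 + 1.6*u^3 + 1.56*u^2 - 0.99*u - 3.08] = -14.04*u^3 + 4.8*u^2 + 3.12*u - 0.99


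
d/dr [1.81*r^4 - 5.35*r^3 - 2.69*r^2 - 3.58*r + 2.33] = 7.24*r^3 - 16.05*r^2 - 5.38*r - 3.58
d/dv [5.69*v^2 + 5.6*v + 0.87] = 11.38*v + 5.6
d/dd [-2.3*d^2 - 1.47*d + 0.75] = -4.6*d - 1.47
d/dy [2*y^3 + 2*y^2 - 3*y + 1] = 6*y^2 + 4*y - 3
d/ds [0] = 0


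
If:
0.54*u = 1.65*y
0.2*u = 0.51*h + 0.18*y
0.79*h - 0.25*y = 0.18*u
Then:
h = 0.00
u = 0.00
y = 0.00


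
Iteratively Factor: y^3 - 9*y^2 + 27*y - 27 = (y - 3)*(y^2 - 6*y + 9) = (y - 3)^2*(y - 3)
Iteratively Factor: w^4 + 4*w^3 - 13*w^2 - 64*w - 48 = (w + 4)*(w^3 - 13*w - 12) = (w + 1)*(w + 4)*(w^2 - w - 12) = (w - 4)*(w + 1)*(w + 4)*(w + 3)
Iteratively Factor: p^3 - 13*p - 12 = (p - 4)*(p^2 + 4*p + 3) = (p - 4)*(p + 3)*(p + 1)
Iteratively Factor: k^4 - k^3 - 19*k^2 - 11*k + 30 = (k - 1)*(k^3 - 19*k - 30) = (k - 1)*(k + 2)*(k^2 - 2*k - 15) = (k - 1)*(k + 2)*(k + 3)*(k - 5)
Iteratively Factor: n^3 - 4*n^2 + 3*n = (n - 3)*(n^2 - n) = (n - 3)*(n - 1)*(n)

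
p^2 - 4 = (p - 2)*(p + 2)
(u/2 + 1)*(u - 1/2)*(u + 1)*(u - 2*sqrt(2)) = u^4/2 - sqrt(2)*u^3 + 5*u^3/4 - 5*sqrt(2)*u^2/2 + u^2/4 - sqrt(2)*u/2 - u/2 + sqrt(2)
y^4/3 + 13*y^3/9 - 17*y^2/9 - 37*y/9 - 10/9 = (y/3 + 1/3)*(y - 2)*(y + 1/3)*(y + 5)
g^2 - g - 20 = (g - 5)*(g + 4)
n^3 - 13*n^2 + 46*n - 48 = (n - 8)*(n - 3)*(n - 2)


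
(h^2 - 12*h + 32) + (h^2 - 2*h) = 2*h^2 - 14*h + 32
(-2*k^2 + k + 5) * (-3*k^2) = 6*k^4 - 3*k^3 - 15*k^2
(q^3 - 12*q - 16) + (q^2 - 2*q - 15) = q^3 + q^2 - 14*q - 31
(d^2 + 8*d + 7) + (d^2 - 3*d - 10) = 2*d^2 + 5*d - 3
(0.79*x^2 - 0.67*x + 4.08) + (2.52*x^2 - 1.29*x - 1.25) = 3.31*x^2 - 1.96*x + 2.83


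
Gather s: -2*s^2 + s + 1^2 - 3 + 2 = -2*s^2 + s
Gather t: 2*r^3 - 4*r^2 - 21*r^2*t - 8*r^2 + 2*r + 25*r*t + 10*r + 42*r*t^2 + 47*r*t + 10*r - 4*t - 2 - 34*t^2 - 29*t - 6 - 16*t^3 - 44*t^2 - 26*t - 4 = 2*r^3 - 12*r^2 + 22*r - 16*t^3 + t^2*(42*r - 78) + t*(-21*r^2 + 72*r - 59) - 12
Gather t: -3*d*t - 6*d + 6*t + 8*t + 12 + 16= -6*d + t*(14 - 3*d) + 28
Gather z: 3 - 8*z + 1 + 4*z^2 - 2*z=4*z^2 - 10*z + 4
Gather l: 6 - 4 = 2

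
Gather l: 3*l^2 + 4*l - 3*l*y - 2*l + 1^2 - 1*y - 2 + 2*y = 3*l^2 + l*(2 - 3*y) + y - 1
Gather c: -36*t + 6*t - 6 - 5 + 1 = -30*t - 10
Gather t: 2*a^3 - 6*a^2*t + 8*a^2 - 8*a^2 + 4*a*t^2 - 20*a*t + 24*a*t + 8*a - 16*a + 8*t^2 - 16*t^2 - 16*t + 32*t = 2*a^3 - 8*a + t^2*(4*a - 8) + t*(-6*a^2 + 4*a + 16)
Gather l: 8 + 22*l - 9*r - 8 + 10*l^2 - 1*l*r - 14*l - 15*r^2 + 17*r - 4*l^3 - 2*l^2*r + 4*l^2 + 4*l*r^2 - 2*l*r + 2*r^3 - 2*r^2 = -4*l^3 + l^2*(14 - 2*r) + l*(4*r^2 - 3*r + 8) + 2*r^3 - 17*r^2 + 8*r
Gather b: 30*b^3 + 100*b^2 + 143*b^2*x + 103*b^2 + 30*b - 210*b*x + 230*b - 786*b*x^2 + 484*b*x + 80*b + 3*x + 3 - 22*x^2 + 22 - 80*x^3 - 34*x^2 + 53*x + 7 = 30*b^3 + b^2*(143*x + 203) + b*(-786*x^2 + 274*x + 340) - 80*x^3 - 56*x^2 + 56*x + 32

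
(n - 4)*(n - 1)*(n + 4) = n^3 - n^2 - 16*n + 16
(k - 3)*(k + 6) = k^2 + 3*k - 18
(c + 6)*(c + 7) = c^2 + 13*c + 42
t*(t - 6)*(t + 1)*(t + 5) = t^4 - 31*t^2 - 30*t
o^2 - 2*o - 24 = (o - 6)*(o + 4)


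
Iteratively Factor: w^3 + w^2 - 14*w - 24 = (w + 3)*(w^2 - 2*w - 8) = (w + 2)*(w + 3)*(w - 4)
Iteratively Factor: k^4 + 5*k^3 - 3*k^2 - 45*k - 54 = (k + 3)*(k^3 + 2*k^2 - 9*k - 18) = (k + 3)^2*(k^2 - k - 6) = (k - 3)*(k + 3)^2*(k + 2)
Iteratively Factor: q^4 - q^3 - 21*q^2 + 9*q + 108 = (q + 3)*(q^3 - 4*q^2 - 9*q + 36) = (q - 3)*(q + 3)*(q^2 - q - 12) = (q - 3)*(q + 3)^2*(q - 4)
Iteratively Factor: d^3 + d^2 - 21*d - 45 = (d + 3)*(d^2 - 2*d - 15) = (d - 5)*(d + 3)*(d + 3)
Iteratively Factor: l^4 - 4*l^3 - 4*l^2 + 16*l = (l)*(l^3 - 4*l^2 - 4*l + 16) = l*(l + 2)*(l^2 - 6*l + 8) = l*(l - 2)*(l + 2)*(l - 4)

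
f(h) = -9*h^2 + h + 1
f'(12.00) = -215.00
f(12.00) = -1283.00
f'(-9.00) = 163.00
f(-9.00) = -737.00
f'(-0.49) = 9.82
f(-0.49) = -1.65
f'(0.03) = 0.46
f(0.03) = 1.02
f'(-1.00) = 19.00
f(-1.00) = -9.00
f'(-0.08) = 2.44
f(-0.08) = 0.86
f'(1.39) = -24.02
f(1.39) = -15.00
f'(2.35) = -41.30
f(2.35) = -46.35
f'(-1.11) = 20.98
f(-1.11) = -11.20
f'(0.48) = -7.64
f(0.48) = -0.59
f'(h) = 1 - 18*h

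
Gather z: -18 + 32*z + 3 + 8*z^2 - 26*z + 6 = 8*z^2 + 6*z - 9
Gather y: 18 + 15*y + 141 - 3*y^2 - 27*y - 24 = -3*y^2 - 12*y + 135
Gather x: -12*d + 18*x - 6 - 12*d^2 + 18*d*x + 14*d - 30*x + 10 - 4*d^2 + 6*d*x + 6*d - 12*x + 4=-16*d^2 + 8*d + x*(24*d - 24) + 8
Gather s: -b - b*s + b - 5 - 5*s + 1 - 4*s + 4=s*(-b - 9)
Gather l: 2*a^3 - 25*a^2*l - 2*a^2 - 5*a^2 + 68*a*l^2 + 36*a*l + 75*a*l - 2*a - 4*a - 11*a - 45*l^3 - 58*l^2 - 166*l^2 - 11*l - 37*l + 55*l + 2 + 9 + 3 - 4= 2*a^3 - 7*a^2 - 17*a - 45*l^3 + l^2*(68*a - 224) + l*(-25*a^2 + 111*a + 7) + 10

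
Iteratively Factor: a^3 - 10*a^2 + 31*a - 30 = (a - 3)*(a^2 - 7*a + 10) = (a - 5)*(a - 3)*(a - 2)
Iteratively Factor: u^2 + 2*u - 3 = (u + 3)*(u - 1)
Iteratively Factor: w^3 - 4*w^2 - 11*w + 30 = (w - 5)*(w^2 + w - 6) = (w - 5)*(w - 2)*(w + 3)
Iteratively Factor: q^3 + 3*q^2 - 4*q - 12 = (q + 3)*(q^2 - 4) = (q + 2)*(q + 3)*(q - 2)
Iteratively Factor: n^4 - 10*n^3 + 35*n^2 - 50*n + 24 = (n - 3)*(n^3 - 7*n^2 + 14*n - 8) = (n - 3)*(n - 1)*(n^2 - 6*n + 8) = (n - 4)*(n - 3)*(n - 1)*(n - 2)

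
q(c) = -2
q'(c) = 0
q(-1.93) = -2.00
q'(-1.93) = 0.00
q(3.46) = -2.00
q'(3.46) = 0.00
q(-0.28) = -2.00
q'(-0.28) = 0.00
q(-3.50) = -2.00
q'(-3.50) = 0.00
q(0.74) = -2.00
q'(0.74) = 0.00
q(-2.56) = -2.00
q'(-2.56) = 0.00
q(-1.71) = -2.00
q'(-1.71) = 0.00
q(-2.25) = -2.00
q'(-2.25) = 0.00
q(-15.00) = -2.00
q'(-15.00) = 0.00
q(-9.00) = -2.00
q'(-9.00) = 0.00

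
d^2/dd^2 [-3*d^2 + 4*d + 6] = -6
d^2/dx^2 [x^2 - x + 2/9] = 2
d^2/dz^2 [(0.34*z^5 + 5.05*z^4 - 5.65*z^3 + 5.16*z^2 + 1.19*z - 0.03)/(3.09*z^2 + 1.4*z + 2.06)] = (19.478124*z^7 + 119.96925*z^6 + 178.030848*z^5 + 281.67642*z^4 + 289.744858*z^3 - 39.396882*z^2 - 190.085676*z + 37.194356)/(29.503629*z^6 + 40.10202*z^5 + 77.176458*z^4 + 56.21336*z^3 + 51.450972*z^2 + 17.82312*z + 8.741816)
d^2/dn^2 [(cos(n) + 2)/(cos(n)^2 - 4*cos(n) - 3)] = (9*sin(n)^4*cos(n) + 12*sin(n)^4 - 56*sin(n)^2 + 17*cos(n)/2 - cos(5*n)/2 - 8)/(sin(n)^2 + 4*cos(n) + 2)^3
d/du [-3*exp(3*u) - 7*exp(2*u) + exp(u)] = (-9*exp(2*u) - 14*exp(u) + 1)*exp(u)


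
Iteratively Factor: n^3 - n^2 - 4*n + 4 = (n + 2)*(n^2 - 3*n + 2) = (n - 2)*(n + 2)*(n - 1)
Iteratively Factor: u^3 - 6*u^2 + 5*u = (u - 5)*(u^2 - u) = u*(u - 5)*(u - 1)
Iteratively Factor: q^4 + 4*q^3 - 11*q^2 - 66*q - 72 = (q + 3)*(q^3 + q^2 - 14*q - 24) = (q + 3)^2*(q^2 - 2*q - 8) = (q - 4)*(q + 3)^2*(q + 2)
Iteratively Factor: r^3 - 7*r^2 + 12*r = (r - 3)*(r^2 - 4*r) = r*(r - 3)*(r - 4)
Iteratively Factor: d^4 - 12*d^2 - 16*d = (d)*(d^3 - 12*d - 16) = d*(d + 2)*(d^2 - 2*d - 8) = d*(d - 4)*(d + 2)*(d + 2)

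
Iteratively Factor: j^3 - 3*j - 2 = (j + 1)*(j^2 - j - 2) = (j - 2)*(j + 1)*(j + 1)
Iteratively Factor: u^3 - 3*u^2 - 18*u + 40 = (u + 4)*(u^2 - 7*u + 10) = (u - 5)*(u + 4)*(u - 2)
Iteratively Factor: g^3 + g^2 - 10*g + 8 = (g - 2)*(g^2 + 3*g - 4) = (g - 2)*(g + 4)*(g - 1)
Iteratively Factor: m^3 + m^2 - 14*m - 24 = (m + 2)*(m^2 - m - 12) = (m - 4)*(m + 2)*(m + 3)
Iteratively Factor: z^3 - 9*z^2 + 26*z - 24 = (z - 2)*(z^2 - 7*z + 12) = (z - 3)*(z - 2)*(z - 4)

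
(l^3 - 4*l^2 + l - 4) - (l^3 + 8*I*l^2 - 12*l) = -4*l^2 - 8*I*l^2 + 13*l - 4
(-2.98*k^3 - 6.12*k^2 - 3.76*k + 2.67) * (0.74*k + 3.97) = -2.2052*k^4 - 16.3594*k^3 - 27.0788*k^2 - 12.9514*k + 10.5999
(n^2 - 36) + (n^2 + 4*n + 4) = 2*n^2 + 4*n - 32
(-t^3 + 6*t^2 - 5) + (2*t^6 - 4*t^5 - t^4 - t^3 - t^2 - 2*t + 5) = 2*t^6 - 4*t^5 - t^4 - 2*t^3 + 5*t^2 - 2*t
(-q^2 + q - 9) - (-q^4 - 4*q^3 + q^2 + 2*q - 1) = q^4 + 4*q^3 - 2*q^2 - q - 8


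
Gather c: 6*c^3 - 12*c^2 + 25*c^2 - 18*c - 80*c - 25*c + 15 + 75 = 6*c^3 + 13*c^2 - 123*c + 90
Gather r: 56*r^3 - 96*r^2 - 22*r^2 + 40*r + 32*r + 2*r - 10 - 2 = 56*r^3 - 118*r^2 + 74*r - 12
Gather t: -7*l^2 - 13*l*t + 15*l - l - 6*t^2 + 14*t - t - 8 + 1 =-7*l^2 + 14*l - 6*t^2 + t*(13 - 13*l) - 7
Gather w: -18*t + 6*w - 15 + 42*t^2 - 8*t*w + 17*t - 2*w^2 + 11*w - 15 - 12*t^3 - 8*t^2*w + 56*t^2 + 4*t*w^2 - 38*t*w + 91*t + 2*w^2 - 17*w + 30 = -12*t^3 + 98*t^2 + 4*t*w^2 + 90*t + w*(-8*t^2 - 46*t)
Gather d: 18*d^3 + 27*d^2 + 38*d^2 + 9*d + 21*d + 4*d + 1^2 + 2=18*d^3 + 65*d^2 + 34*d + 3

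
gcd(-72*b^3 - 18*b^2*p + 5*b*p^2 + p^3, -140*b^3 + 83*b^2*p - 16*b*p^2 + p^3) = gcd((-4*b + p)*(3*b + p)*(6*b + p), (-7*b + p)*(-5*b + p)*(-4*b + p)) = -4*b + p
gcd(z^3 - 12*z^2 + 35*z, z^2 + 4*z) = z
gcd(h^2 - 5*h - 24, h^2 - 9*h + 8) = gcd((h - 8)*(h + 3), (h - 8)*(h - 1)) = h - 8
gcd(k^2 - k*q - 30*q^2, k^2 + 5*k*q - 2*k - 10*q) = k + 5*q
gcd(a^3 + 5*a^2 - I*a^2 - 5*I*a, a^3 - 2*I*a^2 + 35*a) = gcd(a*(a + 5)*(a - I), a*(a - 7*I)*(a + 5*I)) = a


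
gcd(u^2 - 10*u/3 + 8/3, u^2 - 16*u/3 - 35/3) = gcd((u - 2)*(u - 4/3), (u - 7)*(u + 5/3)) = 1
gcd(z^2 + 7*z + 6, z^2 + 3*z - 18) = z + 6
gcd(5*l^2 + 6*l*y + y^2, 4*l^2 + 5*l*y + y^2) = l + y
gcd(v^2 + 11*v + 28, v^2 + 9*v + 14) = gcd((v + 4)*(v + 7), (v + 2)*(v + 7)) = v + 7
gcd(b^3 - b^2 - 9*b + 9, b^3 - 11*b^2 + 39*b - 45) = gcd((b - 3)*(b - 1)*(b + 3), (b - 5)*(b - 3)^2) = b - 3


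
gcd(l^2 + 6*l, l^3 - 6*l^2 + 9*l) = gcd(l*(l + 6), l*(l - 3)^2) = l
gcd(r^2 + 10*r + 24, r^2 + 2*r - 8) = r + 4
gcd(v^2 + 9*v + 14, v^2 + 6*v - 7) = v + 7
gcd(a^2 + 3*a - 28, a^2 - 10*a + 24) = a - 4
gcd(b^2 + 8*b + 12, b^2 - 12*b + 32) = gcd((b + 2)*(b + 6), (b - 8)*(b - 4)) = 1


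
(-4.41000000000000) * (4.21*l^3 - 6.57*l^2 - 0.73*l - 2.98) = -18.5661*l^3 + 28.9737*l^2 + 3.2193*l + 13.1418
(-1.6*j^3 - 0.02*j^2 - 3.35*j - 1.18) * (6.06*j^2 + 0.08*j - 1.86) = -9.696*j^5 - 0.2492*j^4 - 17.3266*j^3 - 7.3816*j^2 + 6.1366*j + 2.1948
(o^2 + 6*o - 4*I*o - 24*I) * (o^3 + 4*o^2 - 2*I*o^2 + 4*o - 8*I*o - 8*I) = o^5 + 10*o^4 - 6*I*o^4 + 20*o^3 - 60*I*o^3 - 56*o^2 - 168*I*o^2 - 224*o - 144*I*o - 192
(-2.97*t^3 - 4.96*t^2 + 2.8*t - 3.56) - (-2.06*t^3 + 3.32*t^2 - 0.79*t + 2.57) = -0.91*t^3 - 8.28*t^2 + 3.59*t - 6.13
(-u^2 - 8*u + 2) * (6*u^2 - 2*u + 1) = -6*u^4 - 46*u^3 + 27*u^2 - 12*u + 2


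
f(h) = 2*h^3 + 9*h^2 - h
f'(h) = 6*h^2 + 18*h - 1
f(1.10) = 12.45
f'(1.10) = 26.06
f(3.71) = 222.30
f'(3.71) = 148.36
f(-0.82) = 5.77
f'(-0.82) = -11.73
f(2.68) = 100.46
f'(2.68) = 90.33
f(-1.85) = 19.99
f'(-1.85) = -13.76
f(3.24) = 159.26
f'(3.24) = 120.31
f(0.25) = 0.34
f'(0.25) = 3.88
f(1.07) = 11.68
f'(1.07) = 25.13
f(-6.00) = -102.00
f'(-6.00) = 107.00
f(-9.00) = -720.00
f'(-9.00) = 323.00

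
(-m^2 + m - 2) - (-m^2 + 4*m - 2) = -3*m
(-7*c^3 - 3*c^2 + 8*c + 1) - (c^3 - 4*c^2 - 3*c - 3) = -8*c^3 + c^2 + 11*c + 4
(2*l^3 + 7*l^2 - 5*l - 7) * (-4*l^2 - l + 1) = -8*l^5 - 30*l^4 + 15*l^3 + 40*l^2 + 2*l - 7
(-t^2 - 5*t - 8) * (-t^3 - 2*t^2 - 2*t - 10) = t^5 + 7*t^4 + 20*t^3 + 36*t^2 + 66*t + 80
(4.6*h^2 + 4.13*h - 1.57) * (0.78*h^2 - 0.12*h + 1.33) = 3.588*h^4 + 2.6694*h^3 + 4.3978*h^2 + 5.6813*h - 2.0881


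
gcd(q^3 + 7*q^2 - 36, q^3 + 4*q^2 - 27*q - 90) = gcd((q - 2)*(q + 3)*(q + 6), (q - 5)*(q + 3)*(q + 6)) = q^2 + 9*q + 18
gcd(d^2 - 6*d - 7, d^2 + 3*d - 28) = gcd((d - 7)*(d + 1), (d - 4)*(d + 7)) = 1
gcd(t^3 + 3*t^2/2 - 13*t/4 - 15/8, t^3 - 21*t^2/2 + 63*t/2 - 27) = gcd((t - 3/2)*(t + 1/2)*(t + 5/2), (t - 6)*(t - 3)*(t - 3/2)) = t - 3/2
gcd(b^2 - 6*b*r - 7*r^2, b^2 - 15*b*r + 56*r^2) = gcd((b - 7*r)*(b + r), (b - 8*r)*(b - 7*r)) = -b + 7*r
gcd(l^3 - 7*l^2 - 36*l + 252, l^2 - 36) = l^2 - 36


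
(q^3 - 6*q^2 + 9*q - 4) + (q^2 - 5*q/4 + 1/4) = q^3 - 5*q^2 + 31*q/4 - 15/4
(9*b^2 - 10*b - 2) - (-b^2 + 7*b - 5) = 10*b^2 - 17*b + 3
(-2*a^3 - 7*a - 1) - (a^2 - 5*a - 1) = -2*a^3 - a^2 - 2*a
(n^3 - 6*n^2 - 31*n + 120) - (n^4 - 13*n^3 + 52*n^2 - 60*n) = -n^4 + 14*n^3 - 58*n^2 + 29*n + 120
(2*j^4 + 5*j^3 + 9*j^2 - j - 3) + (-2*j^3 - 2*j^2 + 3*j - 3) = 2*j^4 + 3*j^3 + 7*j^2 + 2*j - 6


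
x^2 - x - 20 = (x - 5)*(x + 4)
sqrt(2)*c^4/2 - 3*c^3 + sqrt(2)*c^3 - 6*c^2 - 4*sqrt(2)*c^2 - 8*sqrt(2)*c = c*(c + 2)*(c - 4*sqrt(2))*(sqrt(2)*c/2 + 1)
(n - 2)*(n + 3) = n^2 + n - 6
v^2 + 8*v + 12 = (v + 2)*(v + 6)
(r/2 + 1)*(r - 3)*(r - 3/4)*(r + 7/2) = r^4/2 + 7*r^3/8 - 91*r^2/16 - 111*r/16 + 63/8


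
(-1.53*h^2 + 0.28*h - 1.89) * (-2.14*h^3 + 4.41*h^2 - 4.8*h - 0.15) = 3.2742*h^5 - 7.3465*h^4 + 12.6234*h^3 - 9.4494*h^2 + 9.03*h + 0.2835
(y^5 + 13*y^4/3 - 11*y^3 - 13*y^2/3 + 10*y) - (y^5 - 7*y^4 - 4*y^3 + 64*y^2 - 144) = 34*y^4/3 - 7*y^3 - 205*y^2/3 + 10*y + 144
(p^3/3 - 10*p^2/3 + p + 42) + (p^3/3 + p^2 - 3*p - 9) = 2*p^3/3 - 7*p^2/3 - 2*p + 33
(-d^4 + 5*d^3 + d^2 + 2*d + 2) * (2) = -2*d^4 + 10*d^3 + 2*d^2 + 4*d + 4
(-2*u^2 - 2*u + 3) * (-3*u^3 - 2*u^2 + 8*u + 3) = 6*u^5 + 10*u^4 - 21*u^3 - 28*u^2 + 18*u + 9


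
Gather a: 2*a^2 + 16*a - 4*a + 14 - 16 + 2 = 2*a^2 + 12*a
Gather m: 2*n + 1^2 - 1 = 2*n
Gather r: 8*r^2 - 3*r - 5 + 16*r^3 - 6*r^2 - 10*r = 16*r^3 + 2*r^2 - 13*r - 5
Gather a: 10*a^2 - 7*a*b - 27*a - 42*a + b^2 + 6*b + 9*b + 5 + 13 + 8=10*a^2 + a*(-7*b - 69) + b^2 + 15*b + 26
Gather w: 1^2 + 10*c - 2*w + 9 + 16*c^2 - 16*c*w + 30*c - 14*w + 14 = 16*c^2 + 40*c + w*(-16*c - 16) + 24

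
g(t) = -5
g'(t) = 0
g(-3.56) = -5.00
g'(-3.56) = 0.00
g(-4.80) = -5.00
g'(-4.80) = 0.00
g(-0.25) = -5.00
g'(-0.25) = 0.00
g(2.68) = -5.00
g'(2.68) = 0.00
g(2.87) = -5.00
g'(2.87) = 0.00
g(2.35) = -5.00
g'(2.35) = 0.00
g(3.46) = -5.00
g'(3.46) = 0.00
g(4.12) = -5.00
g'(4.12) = 0.00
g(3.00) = -5.00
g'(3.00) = 0.00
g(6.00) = -5.00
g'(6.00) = 0.00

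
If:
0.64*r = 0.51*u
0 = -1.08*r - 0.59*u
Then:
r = 0.00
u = 0.00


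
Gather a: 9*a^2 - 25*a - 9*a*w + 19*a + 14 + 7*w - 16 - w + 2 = 9*a^2 + a*(-9*w - 6) + 6*w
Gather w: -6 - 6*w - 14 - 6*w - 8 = -12*w - 28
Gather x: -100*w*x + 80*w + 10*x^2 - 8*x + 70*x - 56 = 80*w + 10*x^2 + x*(62 - 100*w) - 56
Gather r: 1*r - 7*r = -6*r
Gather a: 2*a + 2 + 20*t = 2*a + 20*t + 2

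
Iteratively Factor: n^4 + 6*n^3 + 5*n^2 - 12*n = (n + 4)*(n^3 + 2*n^2 - 3*n) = (n + 3)*(n + 4)*(n^2 - n) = (n - 1)*(n + 3)*(n + 4)*(n)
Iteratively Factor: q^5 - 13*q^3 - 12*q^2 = (q + 1)*(q^4 - q^3 - 12*q^2) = (q - 4)*(q + 1)*(q^3 + 3*q^2) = q*(q - 4)*(q + 1)*(q^2 + 3*q) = q^2*(q - 4)*(q + 1)*(q + 3)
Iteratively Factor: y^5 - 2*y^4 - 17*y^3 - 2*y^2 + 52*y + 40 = (y + 2)*(y^4 - 4*y^3 - 9*y^2 + 16*y + 20) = (y - 2)*(y + 2)*(y^3 - 2*y^2 - 13*y - 10) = (y - 2)*(y + 1)*(y + 2)*(y^2 - 3*y - 10) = (y - 5)*(y - 2)*(y + 1)*(y + 2)*(y + 2)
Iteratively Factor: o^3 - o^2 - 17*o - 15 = (o + 1)*(o^2 - 2*o - 15) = (o + 1)*(o + 3)*(o - 5)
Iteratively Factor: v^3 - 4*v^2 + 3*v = (v)*(v^2 - 4*v + 3) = v*(v - 3)*(v - 1)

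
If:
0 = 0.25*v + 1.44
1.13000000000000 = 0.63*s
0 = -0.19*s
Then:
No Solution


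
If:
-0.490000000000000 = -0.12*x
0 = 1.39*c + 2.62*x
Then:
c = -7.70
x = 4.08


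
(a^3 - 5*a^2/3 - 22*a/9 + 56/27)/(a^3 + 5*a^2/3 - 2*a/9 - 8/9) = (a - 7/3)/(a + 1)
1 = 1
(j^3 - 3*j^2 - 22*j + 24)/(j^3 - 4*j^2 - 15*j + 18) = (j + 4)/(j + 3)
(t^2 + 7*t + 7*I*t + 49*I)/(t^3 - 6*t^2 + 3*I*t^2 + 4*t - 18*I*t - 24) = (t^2 + t*(7 + 7*I) + 49*I)/(t^3 + t^2*(-6 + 3*I) + t*(4 - 18*I) - 24)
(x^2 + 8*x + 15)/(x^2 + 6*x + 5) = (x + 3)/(x + 1)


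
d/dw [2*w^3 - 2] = 6*w^2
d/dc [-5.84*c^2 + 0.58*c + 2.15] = 0.58 - 11.68*c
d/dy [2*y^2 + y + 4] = 4*y + 1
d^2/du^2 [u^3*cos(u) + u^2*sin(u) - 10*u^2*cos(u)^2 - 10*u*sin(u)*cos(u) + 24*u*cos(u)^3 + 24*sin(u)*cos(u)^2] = -u^3*cos(u) - 7*u^2*sin(u) + 20*u^2*cos(2*u) + 60*u*sin(2*u) - 8*u*cos(u) - 54*u*cos(3*u) - 40*sin(u) - 90*sin(3*u) - 30*cos(2*u) - 10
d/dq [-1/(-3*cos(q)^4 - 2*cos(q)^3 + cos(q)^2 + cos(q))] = (12*cos(q)^3 + 6*cos(q)^2 - 2*cos(q) - 1)*sin(q)/((3*cos(q)^3 + 2*cos(q)^2 - cos(q) - 1)^2*cos(q)^2)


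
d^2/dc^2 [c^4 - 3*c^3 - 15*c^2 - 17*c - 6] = 12*c^2 - 18*c - 30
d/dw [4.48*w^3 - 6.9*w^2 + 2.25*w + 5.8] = 13.44*w^2 - 13.8*w + 2.25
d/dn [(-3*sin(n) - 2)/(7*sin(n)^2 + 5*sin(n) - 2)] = (21*sin(n)^2 + 28*sin(n) + 16)*cos(n)/((sin(n) + 1)^2*(7*sin(n) - 2)^2)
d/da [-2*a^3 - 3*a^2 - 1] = 6*a*(-a - 1)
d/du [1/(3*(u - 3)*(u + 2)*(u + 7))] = (-(u - 3)*(u + 2) - (u - 3)*(u + 7) - (u + 2)*(u + 7))/(3*(u - 3)^2*(u + 2)^2*(u + 7)^2)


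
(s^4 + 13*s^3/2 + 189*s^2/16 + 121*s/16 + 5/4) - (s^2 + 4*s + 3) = s^4 + 13*s^3/2 + 173*s^2/16 + 57*s/16 - 7/4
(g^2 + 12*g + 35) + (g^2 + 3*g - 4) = 2*g^2 + 15*g + 31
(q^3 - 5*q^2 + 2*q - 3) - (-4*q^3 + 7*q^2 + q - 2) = 5*q^3 - 12*q^2 + q - 1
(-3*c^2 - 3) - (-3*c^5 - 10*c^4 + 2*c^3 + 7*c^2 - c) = 3*c^5 + 10*c^4 - 2*c^3 - 10*c^2 + c - 3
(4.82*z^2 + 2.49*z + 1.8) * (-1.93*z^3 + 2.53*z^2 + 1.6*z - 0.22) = -9.3026*z^5 + 7.3889*z^4 + 10.5377*z^3 + 7.4776*z^2 + 2.3322*z - 0.396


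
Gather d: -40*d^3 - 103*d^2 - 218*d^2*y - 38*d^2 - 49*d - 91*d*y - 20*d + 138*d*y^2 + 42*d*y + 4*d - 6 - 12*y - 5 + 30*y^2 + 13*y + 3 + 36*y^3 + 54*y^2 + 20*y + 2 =-40*d^3 + d^2*(-218*y - 141) + d*(138*y^2 - 49*y - 65) + 36*y^3 + 84*y^2 + 21*y - 6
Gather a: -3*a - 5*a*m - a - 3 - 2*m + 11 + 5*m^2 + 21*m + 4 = a*(-5*m - 4) + 5*m^2 + 19*m + 12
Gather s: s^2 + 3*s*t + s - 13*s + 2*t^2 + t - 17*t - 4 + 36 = s^2 + s*(3*t - 12) + 2*t^2 - 16*t + 32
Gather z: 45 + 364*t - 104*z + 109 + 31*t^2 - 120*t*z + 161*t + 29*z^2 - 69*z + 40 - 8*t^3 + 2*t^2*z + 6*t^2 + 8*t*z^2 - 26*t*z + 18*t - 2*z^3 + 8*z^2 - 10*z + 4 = -8*t^3 + 37*t^2 + 543*t - 2*z^3 + z^2*(8*t + 37) + z*(2*t^2 - 146*t - 183) + 198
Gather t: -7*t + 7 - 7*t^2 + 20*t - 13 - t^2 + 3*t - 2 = -8*t^2 + 16*t - 8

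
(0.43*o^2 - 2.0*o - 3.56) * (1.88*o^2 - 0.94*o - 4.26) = 0.8084*o^4 - 4.1642*o^3 - 6.6446*o^2 + 11.8664*o + 15.1656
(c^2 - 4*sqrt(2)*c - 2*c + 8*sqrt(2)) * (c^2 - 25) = c^4 - 4*sqrt(2)*c^3 - 2*c^3 - 25*c^2 + 8*sqrt(2)*c^2 + 50*c + 100*sqrt(2)*c - 200*sqrt(2)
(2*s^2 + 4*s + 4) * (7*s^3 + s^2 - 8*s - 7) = 14*s^5 + 30*s^4 + 16*s^3 - 42*s^2 - 60*s - 28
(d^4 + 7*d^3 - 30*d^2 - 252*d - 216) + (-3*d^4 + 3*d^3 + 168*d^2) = -2*d^4 + 10*d^3 + 138*d^2 - 252*d - 216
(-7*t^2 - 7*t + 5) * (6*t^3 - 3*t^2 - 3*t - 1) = -42*t^5 - 21*t^4 + 72*t^3 + 13*t^2 - 8*t - 5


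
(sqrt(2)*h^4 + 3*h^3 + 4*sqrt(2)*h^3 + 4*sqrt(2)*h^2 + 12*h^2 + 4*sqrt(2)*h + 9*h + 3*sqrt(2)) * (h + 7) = sqrt(2)*h^5 + 3*h^4 + 11*sqrt(2)*h^4 + 33*h^3 + 32*sqrt(2)*h^3 + 32*sqrt(2)*h^2 + 93*h^2 + 31*sqrt(2)*h + 63*h + 21*sqrt(2)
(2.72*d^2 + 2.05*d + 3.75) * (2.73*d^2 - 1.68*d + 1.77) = 7.4256*d^4 + 1.0269*d^3 + 11.6079*d^2 - 2.6715*d + 6.6375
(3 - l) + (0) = 3 - l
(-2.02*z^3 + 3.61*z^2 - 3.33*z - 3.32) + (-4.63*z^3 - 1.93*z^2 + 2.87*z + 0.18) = -6.65*z^3 + 1.68*z^2 - 0.46*z - 3.14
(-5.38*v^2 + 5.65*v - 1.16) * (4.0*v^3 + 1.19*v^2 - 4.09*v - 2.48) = -21.52*v^5 + 16.1978*v^4 + 24.0877*v^3 - 11.1465*v^2 - 9.2676*v + 2.8768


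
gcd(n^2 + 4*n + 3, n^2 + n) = n + 1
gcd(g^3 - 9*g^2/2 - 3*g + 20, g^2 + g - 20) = g - 4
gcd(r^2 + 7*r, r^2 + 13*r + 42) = r + 7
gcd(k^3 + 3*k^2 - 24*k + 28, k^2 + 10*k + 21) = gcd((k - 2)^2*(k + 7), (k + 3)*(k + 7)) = k + 7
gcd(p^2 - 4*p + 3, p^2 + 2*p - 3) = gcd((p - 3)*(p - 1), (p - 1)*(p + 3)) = p - 1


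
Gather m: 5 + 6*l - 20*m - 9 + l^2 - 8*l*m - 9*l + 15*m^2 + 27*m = l^2 - 3*l + 15*m^2 + m*(7 - 8*l) - 4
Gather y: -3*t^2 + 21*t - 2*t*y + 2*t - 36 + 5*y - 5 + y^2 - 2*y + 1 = -3*t^2 + 23*t + y^2 + y*(3 - 2*t) - 40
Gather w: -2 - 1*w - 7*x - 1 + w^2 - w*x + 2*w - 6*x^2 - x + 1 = w^2 + w*(1 - x) - 6*x^2 - 8*x - 2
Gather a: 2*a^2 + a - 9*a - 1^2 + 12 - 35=2*a^2 - 8*a - 24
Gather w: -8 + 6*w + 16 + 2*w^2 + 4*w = 2*w^2 + 10*w + 8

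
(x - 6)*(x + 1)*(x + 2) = x^3 - 3*x^2 - 16*x - 12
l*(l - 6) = l^2 - 6*l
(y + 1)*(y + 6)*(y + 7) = y^3 + 14*y^2 + 55*y + 42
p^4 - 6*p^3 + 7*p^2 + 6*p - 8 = (p - 4)*(p - 2)*(p - 1)*(p + 1)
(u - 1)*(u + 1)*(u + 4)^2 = u^4 + 8*u^3 + 15*u^2 - 8*u - 16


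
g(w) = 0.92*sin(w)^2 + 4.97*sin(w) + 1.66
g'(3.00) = -5.18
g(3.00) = 2.38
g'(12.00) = 3.36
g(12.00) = -0.74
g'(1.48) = 0.62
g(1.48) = 7.52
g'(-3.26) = -5.15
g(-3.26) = 2.26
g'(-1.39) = 0.57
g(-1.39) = -2.34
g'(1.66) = -0.61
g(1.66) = 7.52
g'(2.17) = -3.66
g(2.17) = 6.39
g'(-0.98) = 1.92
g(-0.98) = -1.83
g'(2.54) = -4.96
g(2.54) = 4.77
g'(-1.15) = 1.34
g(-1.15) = -2.11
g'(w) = 1.84*sin(w)*cos(w) + 4.97*cos(w) = (1.84*sin(w) + 4.97)*cos(w)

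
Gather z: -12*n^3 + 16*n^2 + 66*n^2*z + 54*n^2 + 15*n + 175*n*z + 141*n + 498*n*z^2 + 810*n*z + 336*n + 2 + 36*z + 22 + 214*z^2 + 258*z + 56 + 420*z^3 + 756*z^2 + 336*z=-12*n^3 + 70*n^2 + 492*n + 420*z^3 + z^2*(498*n + 970) + z*(66*n^2 + 985*n + 630) + 80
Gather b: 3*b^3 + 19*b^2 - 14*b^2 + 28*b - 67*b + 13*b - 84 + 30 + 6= 3*b^3 + 5*b^2 - 26*b - 48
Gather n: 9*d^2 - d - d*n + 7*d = 9*d^2 - d*n + 6*d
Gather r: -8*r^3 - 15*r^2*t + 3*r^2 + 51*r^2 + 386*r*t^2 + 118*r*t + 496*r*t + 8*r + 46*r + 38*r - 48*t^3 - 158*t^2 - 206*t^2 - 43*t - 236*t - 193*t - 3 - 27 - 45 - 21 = -8*r^3 + r^2*(54 - 15*t) + r*(386*t^2 + 614*t + 92) - 48*t^3 - 364*t^2 - 472*t - 96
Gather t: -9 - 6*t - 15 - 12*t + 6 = -18*t - 18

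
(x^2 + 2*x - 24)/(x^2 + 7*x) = (x^2 + 2*x - 24)/(x*(x + 7))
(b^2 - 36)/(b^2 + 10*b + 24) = (b - 6)/(b + 4)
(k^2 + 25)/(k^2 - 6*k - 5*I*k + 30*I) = (k + 5*I)/(k - 6)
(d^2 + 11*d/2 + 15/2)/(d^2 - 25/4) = 2*(d + 3)/(2*d - 5)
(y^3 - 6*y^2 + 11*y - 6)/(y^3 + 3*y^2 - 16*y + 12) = (y - 3)/(y + 6)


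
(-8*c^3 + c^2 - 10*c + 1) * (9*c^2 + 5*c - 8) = -72*c^5 - 31*c^4 - 21*c^3 - 49*c^2 + 85*c - 8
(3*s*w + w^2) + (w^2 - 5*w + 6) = 3*s*w + 2*w^2 - 5*w + 6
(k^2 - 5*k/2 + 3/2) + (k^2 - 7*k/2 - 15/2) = 2*k^2 - 6*k - 6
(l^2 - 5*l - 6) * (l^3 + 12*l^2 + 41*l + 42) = l^5 + 7*l^4 - 25*l^3 - 235*l^2 - 456*l - 252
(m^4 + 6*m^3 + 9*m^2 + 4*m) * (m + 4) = m^5 + 10*m^4 + 33*m^3 + 40*m^2 + 16*m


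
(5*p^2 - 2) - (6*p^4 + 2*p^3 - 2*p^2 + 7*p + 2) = -6*p^4 - 2*p^3 + 7*p^2 - 7*p - 4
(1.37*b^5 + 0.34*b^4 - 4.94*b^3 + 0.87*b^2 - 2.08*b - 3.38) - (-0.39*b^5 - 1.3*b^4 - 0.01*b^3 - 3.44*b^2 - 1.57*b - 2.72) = 1.76*b^5 + 1.64*b^4 - 4.93*b^3 + 4.31*b^2 - 0.51*b - 0.66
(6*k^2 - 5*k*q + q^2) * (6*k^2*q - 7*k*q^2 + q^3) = 36*k^4*q - 72*k^3*q^2 + 47*k^2*q^3 - 12*k*q^4 + q^5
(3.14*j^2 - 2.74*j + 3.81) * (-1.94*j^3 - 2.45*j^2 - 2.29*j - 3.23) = -6.0916*j^5 - 2.3774*j^4 - 7.869*j^3 - 13.2021*j^2 + 0.125300000000001*j - 12.3063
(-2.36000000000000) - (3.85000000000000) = -6.21000000000000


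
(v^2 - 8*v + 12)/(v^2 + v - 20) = (v^2 - 8*v + 12)/(v^2 + v - 20)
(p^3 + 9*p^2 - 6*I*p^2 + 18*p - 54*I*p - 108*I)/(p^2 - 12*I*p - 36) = (p^2 + 9*p + 18)/(p - 6*I)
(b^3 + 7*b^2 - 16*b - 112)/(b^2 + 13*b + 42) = (b^2 - 16)/(b + 6)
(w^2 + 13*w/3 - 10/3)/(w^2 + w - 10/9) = 3*(w + 5)/(3*w + 5)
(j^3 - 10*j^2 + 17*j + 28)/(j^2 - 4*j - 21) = (j^2 - 3*j - 4)/(j + 3)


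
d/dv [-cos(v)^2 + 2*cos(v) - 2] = 2*(cos(v) - 1)*sin(v)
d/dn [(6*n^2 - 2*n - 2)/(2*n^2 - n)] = 2*(-n^2 + 4*n - 1)/(n^2*(4*n^2 - 4*n + 1))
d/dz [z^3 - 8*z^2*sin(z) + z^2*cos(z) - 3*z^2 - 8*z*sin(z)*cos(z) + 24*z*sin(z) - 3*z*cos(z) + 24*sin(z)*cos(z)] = -z^2*sin(z) - 8*z^2*cos(z) + 3*z^2 - 13*z*sin(z) + 26*z*cos(z) - 8*z*cos(2*z) - 6*z + 24*sin(z) - 4*sin(2*z) - 3*cos(z) + 24*cos(2*z)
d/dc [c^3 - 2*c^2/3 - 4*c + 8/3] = 3*c^2 - 4*c/3 - 4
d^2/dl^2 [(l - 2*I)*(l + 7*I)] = 2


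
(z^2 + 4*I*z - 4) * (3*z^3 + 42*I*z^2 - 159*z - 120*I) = 3*z^5 + 54*I*z^4 - 339*z^3 - 924*I*z^2 + 1116*z + 480*I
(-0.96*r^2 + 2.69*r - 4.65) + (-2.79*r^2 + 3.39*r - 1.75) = -3.75*r^2 + 6.08*r - 6.4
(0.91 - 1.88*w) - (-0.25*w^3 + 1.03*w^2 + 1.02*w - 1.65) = 0.25*w^3 - 1.03*w^2 - 2.9*w + 2.56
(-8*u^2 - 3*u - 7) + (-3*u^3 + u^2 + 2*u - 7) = -3*u^3 - 7*u^2 - u - 14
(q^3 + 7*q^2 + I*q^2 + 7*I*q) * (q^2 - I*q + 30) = q^5 + 7*q^4 + 31*q^3 + 217*q^2 + 30*I*q^2 + 210*I*q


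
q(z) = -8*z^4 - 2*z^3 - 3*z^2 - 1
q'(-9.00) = 22896.00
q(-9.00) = -51274.00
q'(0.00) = 0.00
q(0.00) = -1.00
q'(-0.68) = 11.37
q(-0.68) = -3.47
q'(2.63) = -639.41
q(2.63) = -440.88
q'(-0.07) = 0.40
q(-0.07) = -1.01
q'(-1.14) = 46.45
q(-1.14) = -15.45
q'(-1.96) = 229.66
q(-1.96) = -115.53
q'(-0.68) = 11.37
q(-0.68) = -3.47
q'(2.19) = -378.03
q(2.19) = -220.42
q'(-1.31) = 69.50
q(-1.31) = -25.21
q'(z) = -32*z^3 - 6*z^2 - 6*z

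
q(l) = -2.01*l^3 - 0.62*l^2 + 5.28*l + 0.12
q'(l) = -6.03*l^2 - 1.24*l + 5.28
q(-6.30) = 444.84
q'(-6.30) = -226.24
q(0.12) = 0.74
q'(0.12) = 5.04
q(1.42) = 0.61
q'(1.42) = -8.64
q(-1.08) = -3.77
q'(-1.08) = -0.41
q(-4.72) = 172.75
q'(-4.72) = -123.21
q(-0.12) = -0.52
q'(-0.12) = 5.34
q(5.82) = -386.40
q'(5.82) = -206.19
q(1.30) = 1.52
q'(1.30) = -6.52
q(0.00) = 0.12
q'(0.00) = 5.28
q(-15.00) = 6565.17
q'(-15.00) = -1332.87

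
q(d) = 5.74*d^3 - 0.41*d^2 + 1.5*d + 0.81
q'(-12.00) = 2491.02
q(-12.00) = -9994.95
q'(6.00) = 616.50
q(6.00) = 1234.89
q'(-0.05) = 1.58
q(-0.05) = 0.73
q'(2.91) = 144.93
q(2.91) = 143.15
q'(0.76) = 10.82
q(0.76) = 4.23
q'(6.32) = 684.13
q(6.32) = 1442.90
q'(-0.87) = 15.25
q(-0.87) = -4.59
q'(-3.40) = 203.35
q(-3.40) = -234.63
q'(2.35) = 94.67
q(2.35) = 76.56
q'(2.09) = 75.00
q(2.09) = 54.56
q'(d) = 17.22*d^2 - 0.82*d + 1.5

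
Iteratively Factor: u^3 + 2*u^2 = (u)*(u^2 + 2*u) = u^2*(u + 2)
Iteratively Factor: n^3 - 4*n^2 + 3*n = (n)*(n^2 - 4*n + 3) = n*(n - 1)*(n - 3)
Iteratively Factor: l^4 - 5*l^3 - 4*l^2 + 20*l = (l - 5)*(l^3 - 4*l) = (l - 5)*(l - 2)*(l^2 + 2*l) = (l - 5)*(l - 2)*(l + 2)*(l)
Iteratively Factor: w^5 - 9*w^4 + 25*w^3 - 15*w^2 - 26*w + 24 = (w - 2)*(w^4 - 7*w^3 + 11*w^2 + 7*w - 12) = (w - 2)*(w + 1)*(w^3 - 8*w^2 + 19*w - 12) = (w - 4)*(w - 2)*(w + 1)*(w^2 - 4*w + 3) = (w - 4)*(w - 2)*(w - 1)*(w + 1)*(w - 3)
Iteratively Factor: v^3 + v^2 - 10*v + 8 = (v - 1)*(v^2 + 2*v - 8) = (v - 2)*(v - 1)*(v + 4)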